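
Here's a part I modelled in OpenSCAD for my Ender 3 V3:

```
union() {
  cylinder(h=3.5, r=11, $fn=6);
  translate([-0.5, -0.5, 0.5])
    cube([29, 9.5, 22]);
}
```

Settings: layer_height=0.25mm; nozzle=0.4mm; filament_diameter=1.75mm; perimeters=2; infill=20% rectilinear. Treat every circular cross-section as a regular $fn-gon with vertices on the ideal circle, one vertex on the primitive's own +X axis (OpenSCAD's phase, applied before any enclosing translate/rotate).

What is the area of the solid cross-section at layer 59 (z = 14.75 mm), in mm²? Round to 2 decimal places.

At z = 14.75 mm: the cylinder does not reach this height (z outside [0, 3.5]); the cube at (-0.5, -0.5) (footprint 29×9.5) is included at this height (area 275.50 mm²); Combining (union): only the 29×9.5 cube at (-0.5, -0.5) is present, so the union is just that shape — area = 275.50 mm². Overall, the cross-section is a single solid region. Net area = 275.50 mm².

275.50 mm²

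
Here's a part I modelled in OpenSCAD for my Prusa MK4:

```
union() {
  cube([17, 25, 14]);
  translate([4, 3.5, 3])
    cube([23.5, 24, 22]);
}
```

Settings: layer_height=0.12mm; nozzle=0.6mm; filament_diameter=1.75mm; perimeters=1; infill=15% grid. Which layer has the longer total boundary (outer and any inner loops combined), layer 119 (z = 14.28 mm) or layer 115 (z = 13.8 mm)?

layer 115 (z = 13.8 mm)

Layer 119 (z = 14.28): the cube does not reach this height (z outside [0, 14]); the cube at (4, 3.5) (footprint 23.5×24) is included at this height (perimeter 95.00 mm); Taking the union: only the 23.5×24 cube at (4, 3.5) is present, so the union is just that shape — boundary = 95.00 mm. So its perimeter = 95.00 mm. Layer 115 (z = 13.8): the 17×25 cube contributes its full rectangle (perimeter 84.00 mm); the 23.5×24 cube at (4, 3.5) contributes its full rectangle (perimeter 95.00 mm); Combining (union): the regions partially overlap (shared area 279.50 mm²), so the edge portions inside another operand are dropped and the merged outline is re-measured after clipping — boundary = 110.00 mm. So its perimeter = 110.00 mm. Layer 115 is larger (110.00 vs 95.00 mm).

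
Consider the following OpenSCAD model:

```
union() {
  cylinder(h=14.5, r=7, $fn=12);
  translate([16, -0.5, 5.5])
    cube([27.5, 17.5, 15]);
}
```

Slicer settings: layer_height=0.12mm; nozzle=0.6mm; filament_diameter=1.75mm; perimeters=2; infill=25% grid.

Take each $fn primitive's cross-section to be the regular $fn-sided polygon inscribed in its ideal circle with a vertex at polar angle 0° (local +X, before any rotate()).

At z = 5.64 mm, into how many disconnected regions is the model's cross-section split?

2

At z = 5.64 mm: the r=7 cylinder contributes a regular 12-gon of circumradius 7; the cube at (16, -0.5) (footprint 27.5×17.5) is included at this height; Combining (union): the 2 present regions are separate (no shared area or edge), so areas and boundary lengths simply add and each stays a separate island — 2 connected regions. The result has 2 disconnected regions.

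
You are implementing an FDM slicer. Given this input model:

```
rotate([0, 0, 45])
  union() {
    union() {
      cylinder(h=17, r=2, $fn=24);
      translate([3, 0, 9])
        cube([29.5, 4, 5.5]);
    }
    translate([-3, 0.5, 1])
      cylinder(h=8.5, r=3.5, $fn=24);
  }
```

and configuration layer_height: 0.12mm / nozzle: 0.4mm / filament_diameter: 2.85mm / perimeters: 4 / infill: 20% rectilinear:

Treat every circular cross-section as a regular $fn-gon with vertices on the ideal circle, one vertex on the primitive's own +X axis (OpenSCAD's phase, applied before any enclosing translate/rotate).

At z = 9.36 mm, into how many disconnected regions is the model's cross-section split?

2

At z = 9.36 mm: the r=2 cylinder gives a regular 24-gon of circumradius 2 (constant along its height); the 29.5×4 cube at (3, 0) contributes its full rectangle; Taking the union: the 2 present regions are separate (no shared area or edge), so areas and boundary lengths simply add and each stays a separate island — 2 connected regions; the r=3.5 cylinder at (-3, 0.5) contributes a regular 24-gon of circumradius 3.5; Merging all regions: the regions partially overlap (shared area 7.16 mm²), so overlapping operands fuse into one piece — 2 connected regions; (rotated 45° about Z; rotation is an isometry so areas/perimeters/island counts are preserved). The result has 2 disconnected regions.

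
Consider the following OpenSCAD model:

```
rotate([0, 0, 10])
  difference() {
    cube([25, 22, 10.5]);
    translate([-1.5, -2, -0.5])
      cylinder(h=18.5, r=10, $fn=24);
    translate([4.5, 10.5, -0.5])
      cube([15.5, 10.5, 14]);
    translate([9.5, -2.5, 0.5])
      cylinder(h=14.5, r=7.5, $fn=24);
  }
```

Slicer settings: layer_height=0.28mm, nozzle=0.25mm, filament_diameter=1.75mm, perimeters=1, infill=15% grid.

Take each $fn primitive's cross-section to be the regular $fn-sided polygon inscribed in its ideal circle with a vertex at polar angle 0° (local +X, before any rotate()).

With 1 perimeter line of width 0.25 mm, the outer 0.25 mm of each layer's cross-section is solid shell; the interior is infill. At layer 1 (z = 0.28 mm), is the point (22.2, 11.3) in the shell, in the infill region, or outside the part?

infill

At z = 0.28 mm: the 25×22 cube contributes its full rectangle; the cylinder at (-1.5, -2): section is a regular 24-gon, circumradius r=10; the cube at (4.5, 10.5) is present — its section is the full 15.5×10.5 rectangle; the cylinder at (9.5, -2.5) is not intersected at this z (z outside [0.5, 15]); Taking the first minus the rest: starting from the 25×22 cube, the r=10 cylinder at (-1.5, -2) partially overlaps it — only the 46.06 mm² overlap (of its 310.58 mm²) is removed, clipping the outline; the 15.5×10.5 cube at (4.5, 10.5) lies wholly inside it (removes its full 162.75 mm² and its 52.00 mm outline becomes a hole wall) — 1 connected region with 1 hole; (whole slice rotated 10° about Z — lengths, areas and connectivity unchanged). Overall, the cross-section is one region with 1 hole. Undo the 10° rotation: the query point maps to (23.825, 7.273) in the un-rotated model frame. The nearest boundary edge runs (25.00, 22.00)→(25.00, 0.00); distance from the point to it = 1.18 mm. The point is inside the cross-section and 1.18 mm from the nearest boundary — more than the 0.25 mm shell width (1 × 0.25), so it's in the infill interior.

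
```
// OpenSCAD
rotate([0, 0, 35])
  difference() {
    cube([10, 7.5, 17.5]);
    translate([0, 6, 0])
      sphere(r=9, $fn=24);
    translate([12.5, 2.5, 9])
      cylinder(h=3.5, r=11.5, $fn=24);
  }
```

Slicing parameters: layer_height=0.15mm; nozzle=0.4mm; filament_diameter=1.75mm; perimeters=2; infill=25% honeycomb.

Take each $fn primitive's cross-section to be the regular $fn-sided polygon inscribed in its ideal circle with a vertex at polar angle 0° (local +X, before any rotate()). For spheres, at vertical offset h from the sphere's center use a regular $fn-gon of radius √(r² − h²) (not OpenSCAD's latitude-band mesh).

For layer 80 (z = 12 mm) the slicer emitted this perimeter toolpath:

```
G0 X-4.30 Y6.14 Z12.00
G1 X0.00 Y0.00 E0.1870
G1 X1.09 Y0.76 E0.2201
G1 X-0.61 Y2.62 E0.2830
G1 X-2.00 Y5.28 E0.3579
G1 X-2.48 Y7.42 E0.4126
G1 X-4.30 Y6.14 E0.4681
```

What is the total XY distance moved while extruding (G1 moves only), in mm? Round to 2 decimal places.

Sum the Euclidean lengths of each G1 segment: total = 18.76 mm.

18.76 mm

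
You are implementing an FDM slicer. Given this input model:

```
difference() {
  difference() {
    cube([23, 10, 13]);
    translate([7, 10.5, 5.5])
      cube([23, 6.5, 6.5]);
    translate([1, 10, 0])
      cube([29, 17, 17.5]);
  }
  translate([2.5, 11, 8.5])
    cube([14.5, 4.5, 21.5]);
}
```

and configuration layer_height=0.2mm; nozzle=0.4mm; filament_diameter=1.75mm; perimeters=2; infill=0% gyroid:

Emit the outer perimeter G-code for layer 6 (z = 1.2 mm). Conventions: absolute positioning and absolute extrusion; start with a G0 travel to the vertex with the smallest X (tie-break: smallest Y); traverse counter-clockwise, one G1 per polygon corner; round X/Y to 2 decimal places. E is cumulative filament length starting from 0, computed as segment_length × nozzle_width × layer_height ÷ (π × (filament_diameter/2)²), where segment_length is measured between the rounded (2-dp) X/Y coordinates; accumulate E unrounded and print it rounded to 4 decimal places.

At z = 1.2 mm: the cube (footprint 23×10) is included at this height; the cube at (7, 10.5) does not reach this height (z outside [5.5, 12]); the cube at (1, 10) (footprint 29×17) is included at this height; Subtracting the remaining from the first: starting from the 23×10 cube, the 29×17 cube at (1, 10) misses the remaining region (no effect) — 1 connected region; the cube at (2.5, 11) is absent (z outside [8.5, 30]); Taking the first minus the rest: none of the subtracted shapes is present at this height, so that combined region is unchanged — 1 connected region. The outline is a single polygon with 4 vertices. Extrusion per mm of travel: 0.4 × 0.2 / (π × 0.875²) = 0.033260. Accumulating E over each segment gives final E = 2.1952.

G0 X0.00 Y0.00 Z1.20
G1 X23.00 Y0.00 E0.7650
G1 X23.00 Y10.00 E1.0976
G1 X0.00 Y10.00 E1.8626
G1 X0.00 Y0.00 E2.1952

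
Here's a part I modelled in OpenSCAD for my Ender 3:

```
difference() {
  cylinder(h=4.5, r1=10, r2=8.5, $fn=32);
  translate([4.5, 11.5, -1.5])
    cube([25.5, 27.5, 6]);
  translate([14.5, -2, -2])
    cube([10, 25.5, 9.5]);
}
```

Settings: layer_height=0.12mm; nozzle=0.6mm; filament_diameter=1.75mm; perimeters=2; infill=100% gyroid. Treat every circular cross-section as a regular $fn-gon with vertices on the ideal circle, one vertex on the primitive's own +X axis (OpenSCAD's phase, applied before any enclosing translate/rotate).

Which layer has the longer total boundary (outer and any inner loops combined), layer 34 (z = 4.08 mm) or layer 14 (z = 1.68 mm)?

layer 14 (z = 1.68 mm)

Layer 34 (z = 4.08): the cone: at t=0.907 of its height the radius interpolates to r₁+(r₂−r₁)t = 8.640, giving a regular 32-gon of that circumradius (perimeter = 2·32·8.640·sin(180°/32) = 54.20 mm); the 25.5×27.5 cube at (4.5, 11.5) contributes its full rectangle (perimeter 106.00 mm); the 10×25.5 cube at (14.5, -2) contributes its full rectangle (perimeter 71.00 mm); Taking the first minus the rest: starting from the cone, the 25.5×27.5 cube at (4.5, 11.5) misses the remaining region (no effect); the 10×25.5 cube at (14.5, -2) misses the remaining region (no effect) — boundary = 54.20 mm. So its perimeter = 54.20 mm. Layer 14 (z = 1.68): the cone (r1=10→r2=8.5) has section circumradius 9.440 here — a regular 32-gon (perimeter = 2·32·9.440·sin(180°/32) = 59.22 mm); the cube at (4.5, 11.5) (footprint 25.5×27.5) is included at this height (perimeter 106.00 mm); the cube at (14.5, -2) (footprint 10×25.5) is included at this height (perimeter 71.00 mm); Taking the first minus the rest: starting from the cone, the 25.5×27.5 cube at (4.5, 11.5) misses the remaining region (no effect); the 10×25.5 cube at (14.5, -2) misses the remaining region (no effect) — boundary = 59.22 mm. So its perimeter = 59.22 mm. Layer 14 is larger (59.22 vs 54.20 mm).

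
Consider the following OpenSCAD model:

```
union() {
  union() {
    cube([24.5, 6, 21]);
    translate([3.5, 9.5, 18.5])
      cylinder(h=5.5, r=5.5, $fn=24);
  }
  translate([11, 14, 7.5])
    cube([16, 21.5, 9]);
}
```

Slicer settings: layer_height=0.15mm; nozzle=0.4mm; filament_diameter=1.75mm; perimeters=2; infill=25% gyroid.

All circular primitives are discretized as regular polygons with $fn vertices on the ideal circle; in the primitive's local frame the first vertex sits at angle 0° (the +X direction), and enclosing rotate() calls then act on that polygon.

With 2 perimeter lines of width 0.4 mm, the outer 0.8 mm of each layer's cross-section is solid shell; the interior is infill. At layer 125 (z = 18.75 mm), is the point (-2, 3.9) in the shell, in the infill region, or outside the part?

outside

At z = 18.75 mm: the cube is present — its section is the full 24.5×6 rectangle; the cylinder at (3.5, 9.5): section is a regular 24-gon, circumradius r=5.5; Combining (union): the regions partially overlap (shared area 11.24 mm²), so overlapping operands fuse into one piece — 1 connected region; the cube at (11, 14) does not reach this height (z outside [7.5, 16.5]); Taking the union: only the result so far is present, so the union is just that shape — 1 connected region. Overall, the cross-section is a single solid region. The nearest boundary edge runs (0.00, 0.00)→(0.00, 5.31); distance from the point to it = 2.00 mm. The point is not inside any of the regions above, so it lies outside the cross-section (2.00 mm from the nearest boundary).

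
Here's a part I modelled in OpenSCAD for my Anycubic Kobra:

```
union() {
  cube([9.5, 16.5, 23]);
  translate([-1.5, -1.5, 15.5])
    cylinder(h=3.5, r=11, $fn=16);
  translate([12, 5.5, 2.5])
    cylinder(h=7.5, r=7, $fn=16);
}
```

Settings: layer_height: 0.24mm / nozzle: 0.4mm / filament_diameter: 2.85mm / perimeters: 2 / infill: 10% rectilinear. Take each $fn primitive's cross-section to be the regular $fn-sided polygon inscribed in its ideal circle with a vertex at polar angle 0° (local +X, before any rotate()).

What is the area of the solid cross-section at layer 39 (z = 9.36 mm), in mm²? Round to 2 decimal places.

266.39 mm²

At z = 9.36 mm: the cube (footprint 9.5×16.5) is included at this height (area 156.75 mm²); the cylinder at (-1.5, -1.5) is not intersected at this z (z outside [15.5, 19]); the r=7 cylinder at (12, 5.5) contributes a regular 16-gon of circumradius 7 (area = (16/2)·7.000²·sin(360°/16) = 150.01 mm²); Merging all regions: the regions partially overlap — summed areas 306.76 mm² minus the doubly-counted overlap 40.37 mm² gives 266.39 mm² — area = 266.39 mm². Overall, the cross-section is a single solid region. Net area = 266.39 mm².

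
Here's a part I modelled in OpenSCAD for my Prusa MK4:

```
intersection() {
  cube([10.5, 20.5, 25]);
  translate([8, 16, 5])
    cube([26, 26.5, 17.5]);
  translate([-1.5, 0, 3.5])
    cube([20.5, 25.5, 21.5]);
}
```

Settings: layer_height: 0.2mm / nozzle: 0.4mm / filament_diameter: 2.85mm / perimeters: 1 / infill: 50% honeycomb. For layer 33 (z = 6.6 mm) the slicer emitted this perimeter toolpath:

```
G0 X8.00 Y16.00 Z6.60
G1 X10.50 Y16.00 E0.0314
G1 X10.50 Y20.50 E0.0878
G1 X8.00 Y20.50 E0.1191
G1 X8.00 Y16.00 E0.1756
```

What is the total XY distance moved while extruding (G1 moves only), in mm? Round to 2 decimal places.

14.00 mm

Sum the Euclidean lengths of each G1 segment: total = 14.00 mm.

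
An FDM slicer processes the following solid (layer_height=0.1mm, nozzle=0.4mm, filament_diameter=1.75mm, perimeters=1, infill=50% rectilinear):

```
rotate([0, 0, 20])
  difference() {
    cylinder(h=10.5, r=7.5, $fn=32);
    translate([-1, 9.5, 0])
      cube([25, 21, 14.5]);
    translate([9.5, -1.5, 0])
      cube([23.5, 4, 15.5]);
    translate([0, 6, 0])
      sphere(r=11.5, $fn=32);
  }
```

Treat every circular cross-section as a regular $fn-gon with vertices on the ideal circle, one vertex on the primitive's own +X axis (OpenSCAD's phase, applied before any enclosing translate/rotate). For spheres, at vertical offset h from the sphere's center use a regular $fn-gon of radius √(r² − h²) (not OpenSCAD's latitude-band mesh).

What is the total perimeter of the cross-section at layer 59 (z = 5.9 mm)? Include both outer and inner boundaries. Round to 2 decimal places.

At z = 5.9 mm: the cylinder: section is a regular 32-gon, circumradius r=7.5 (perimeter = 2·32·7.500·sin(180°/32) = 47.05 mm); the cube at (-1, 9.5) (footprint 25×21) is included at this height (perimeter 92.00 mm); the cube at (9.5, -1.5) is present — its section is the full 23.5×4 rectangle (perimeter 55.00 mm); the r=11.5 sphere at (0, 6) slices to a regular 32-gon of circumradius 9.871 (√(r²−h²) with h=5.9 from center) (perimeter = 2·32·9.871·sin(180°/32) = 61.92 mm); Subtracting the remaining from the first: starting from the r=7.5 cylinder, the 25×21 cube at (-1, 9.5) misses the remaining region (no effect); the 23.5×4 cube at (9.5, -1.5) misses the remaining region (no effect); the r=11.5 sphere at (0, 6) partially overlaps it — only the 129.47 mm² overlap (of its 304.15 mm²) is removed, clipping the outline — boundary = 39.73 mm; (whole slice rotated 20° about Z — lengths, areas and connectivity unchanged). Overall, the cross-section is a single solid region. Total boundary length (outer) = 39.73 mm.

39.73 mm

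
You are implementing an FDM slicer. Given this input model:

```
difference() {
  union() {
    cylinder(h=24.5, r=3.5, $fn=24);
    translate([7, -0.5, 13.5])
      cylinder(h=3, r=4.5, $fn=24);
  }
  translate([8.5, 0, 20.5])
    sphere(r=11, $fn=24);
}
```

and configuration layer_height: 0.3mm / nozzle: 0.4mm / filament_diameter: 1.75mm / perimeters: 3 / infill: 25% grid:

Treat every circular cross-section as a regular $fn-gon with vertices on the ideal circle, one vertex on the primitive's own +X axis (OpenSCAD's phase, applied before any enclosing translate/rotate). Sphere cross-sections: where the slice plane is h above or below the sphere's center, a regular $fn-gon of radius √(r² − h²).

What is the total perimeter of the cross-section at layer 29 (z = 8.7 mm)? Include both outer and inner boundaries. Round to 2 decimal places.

At z = 8.7 mm: the r=3.5 cylinder gives a regular 24-gon of circumradius 3.5 (constant along its height) (perimeter = 2·24·3.500·sin(180°/24) = 21.93 mm); the cylinder at (7, -0.5) is not intersected at this z (z outside [13.5, 16.5]); Taking the union: only the r=3.5 cylinder is present, so the union is just that shape — boundary = 21.93 mm; the sphere at (8.5, 0) is not intersected at this z (|z−center|=11.800 > r=11); Subtracting the remaining from the first: none of the subtracted shapes is present at this height, so that combined region is unchanged — boundary = 21.93 mm. Overall, the cross-section is a single solid region. Total boundary length (outer) = 21.93 mm.

21.93 mm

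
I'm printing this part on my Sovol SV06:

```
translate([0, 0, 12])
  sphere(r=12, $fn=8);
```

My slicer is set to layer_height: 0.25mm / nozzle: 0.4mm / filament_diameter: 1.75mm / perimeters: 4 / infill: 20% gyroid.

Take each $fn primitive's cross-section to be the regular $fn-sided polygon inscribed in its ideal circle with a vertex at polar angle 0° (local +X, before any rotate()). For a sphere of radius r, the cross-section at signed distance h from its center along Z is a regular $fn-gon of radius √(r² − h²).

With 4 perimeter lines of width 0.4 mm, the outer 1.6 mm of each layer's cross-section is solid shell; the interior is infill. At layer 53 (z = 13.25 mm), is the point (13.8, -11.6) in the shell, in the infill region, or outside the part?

outside

At z = 13.25 mm: the sphere: section is a regular 8-gon, circumradius = √(r²−h²) = √(12²−1.25²) = 11.935. Overall, the cross-section is a single solid region. The nearest boundary edge runs (-0.00, -11.93)→(8.44, -8.44); distance from the point to it = 6.22 mm. The point is not inside any of the regions above, so it lies outside the cross-section (6.22 mm from the nearest boundary).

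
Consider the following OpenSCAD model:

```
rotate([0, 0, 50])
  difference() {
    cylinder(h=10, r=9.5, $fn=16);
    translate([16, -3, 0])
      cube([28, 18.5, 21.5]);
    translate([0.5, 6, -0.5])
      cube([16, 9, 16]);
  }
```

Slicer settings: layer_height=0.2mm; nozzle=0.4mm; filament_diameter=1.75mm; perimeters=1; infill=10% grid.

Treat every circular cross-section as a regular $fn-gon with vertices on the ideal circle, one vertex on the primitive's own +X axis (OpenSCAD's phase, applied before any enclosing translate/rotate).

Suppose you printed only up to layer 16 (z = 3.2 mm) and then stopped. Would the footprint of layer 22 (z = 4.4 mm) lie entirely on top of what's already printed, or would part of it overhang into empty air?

entirely on top

Compare the two slices. At z = 3.2: the cylinder: section is a regular 16-gon, circumradius r=9.5 (area = (16/2)·9.500²·sin(360°/16) = 276.30 mm²); the 28×18.5 cube at (16, -3) contributes its full rectangle (area 518.00 mm²); the 16×9 cube at (0.5, 6) contributes its full rectangle (area 144.00 mm²); Subtracting the remaining from the first: starting from the r=9.5 cylinder (276.30 mm²), the 28×18.5 cube at (16, -3) misses the remaining region (no effect); the 16×9 cube at (0.5, 6) partially overlaps it — only the 15.24 mm² overlap (of its 144.00 mm²) is removed, clipping the outline — area = 261.06 mm²; (whole slice rotated 50° about Z — lengths, areas and connectivity unchanged). At z = 4.4: the cylinder: section is a regular 16-gon, circumradius r=9.5 (area = (16/2)·9.500²·sin(360°/16) = 276.30 mm²); the cube at (16, -3) (footprint 28×18.5) is included at this height (area 518.00 mm²); the 16×9 cube at (0.5, 6) contributes its full rectangle (area 144.00 mm²); After the difference (first − rest): starting from the r=9.5 cylinder (276.30 mm²), the 28×18.5 cube at (16, -3) misses the remaining region (no effect); the 16×9 cube at (0.5, 6) partially overlaps it — only the 15.24 mm² overlap (of its 144.00 mm²) is removed, clipping the outline — area = 261.06 mm²; (rotated 50° about Z; rotation is an isometry so areas/perimeters/island counts are preserved). Checking containment: the cross-section at z = 4.4 is a subset of the cross-section at z = 3.2.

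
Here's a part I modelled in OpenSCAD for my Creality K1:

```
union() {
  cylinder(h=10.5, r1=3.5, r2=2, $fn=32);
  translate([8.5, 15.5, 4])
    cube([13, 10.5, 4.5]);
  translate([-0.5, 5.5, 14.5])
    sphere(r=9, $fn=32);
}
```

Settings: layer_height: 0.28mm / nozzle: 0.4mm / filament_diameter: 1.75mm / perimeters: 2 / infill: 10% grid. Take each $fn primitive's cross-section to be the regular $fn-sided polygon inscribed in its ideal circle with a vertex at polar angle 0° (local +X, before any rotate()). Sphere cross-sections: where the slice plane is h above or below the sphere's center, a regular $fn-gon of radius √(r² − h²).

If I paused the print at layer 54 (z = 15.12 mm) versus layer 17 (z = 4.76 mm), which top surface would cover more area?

layer 54 (z = 15.12 mm)

Layer 54 (z = 15.12): the cone is absent (z outside [0, 10.5]); the cube at (8.5, 15.5) is not intersected at this z (z outside [4, 8.5]); the r=9 sphere at (-0.5, 5.5) contributes a regular 32-gon of circumradius √(9²−0.62²) = 8.979 (area = (32/2)·8.979²·sin(360°/32) = 251.64 mm²); Combining (union): only the r=9 sphere at (-0.5, 5.5) is present, so the union is just that shape — area = 251.64 mm². So its area = 251.64 mm². Layer 17 (z = 4.76): the cone (r1=3.5→r2=2) has section circumradius 2.820 here — a regular 32-gon (area = (32/2)·2.820²·sin(360°/32) = 24.82 mm²); the cube at (8.5, 15.5) is present — its section is the full 13×10.5 rectangle (area 136.50 mm²); the sphere at (-0.5, 5.5) does not reach this height (|z−center|=9.740 > r=9); Combining (union): the 2 present regions are separate (no shared area or edge), so areas and boundary lengths simply add and each stays a separate island — area = 161.32 mm². So its area = 161.32 mm². Layer 54 is larger (251.64 vs 161.32 mm²).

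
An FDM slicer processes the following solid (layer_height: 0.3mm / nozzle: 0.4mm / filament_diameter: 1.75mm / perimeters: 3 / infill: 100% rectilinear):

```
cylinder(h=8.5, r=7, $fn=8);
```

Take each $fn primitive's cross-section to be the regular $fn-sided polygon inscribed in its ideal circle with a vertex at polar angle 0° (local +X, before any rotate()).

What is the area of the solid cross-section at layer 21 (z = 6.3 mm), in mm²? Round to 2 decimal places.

138.59 mm²

At z = 6.3 mm: the cylinder: section is a regular 8-gon, circumradius r=7 (area = (8/2)·7.000²·sin(360°/8) = 138.59 mm²). Overall, the cross-section is a single solid region. Net area = 138.59 mm².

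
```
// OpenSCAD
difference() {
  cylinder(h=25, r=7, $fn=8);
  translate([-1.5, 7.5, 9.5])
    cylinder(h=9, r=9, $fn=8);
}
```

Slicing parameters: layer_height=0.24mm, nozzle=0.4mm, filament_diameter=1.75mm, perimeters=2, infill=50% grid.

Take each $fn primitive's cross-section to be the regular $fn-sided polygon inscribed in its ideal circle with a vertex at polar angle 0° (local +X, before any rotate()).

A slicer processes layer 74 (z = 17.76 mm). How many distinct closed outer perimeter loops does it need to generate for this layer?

1

At z = 17.76 mm: the r=7 cylinder contributes a regular 8-gon of circumradius 7; the cylinder at (-1.5, 7.5): section is a regular 8-gon, circumradius r=9; Subtracting the remaining from the first: starting from the r=7 cylinder, the r=9 cylinder at (-1.5, 7.5) partially overlaps it — only the 68.71 mm² overlap (of its 229.10 mm²) is removed, clipping the outline — 1 connected region. The result has 1 disconnected region.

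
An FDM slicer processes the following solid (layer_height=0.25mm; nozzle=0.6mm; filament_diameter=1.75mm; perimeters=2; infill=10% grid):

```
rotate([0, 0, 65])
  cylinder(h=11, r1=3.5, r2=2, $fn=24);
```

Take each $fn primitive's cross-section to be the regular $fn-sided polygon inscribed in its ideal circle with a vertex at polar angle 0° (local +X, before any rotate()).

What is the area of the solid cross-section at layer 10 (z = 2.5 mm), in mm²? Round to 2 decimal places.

At z = 2.5 mm: the cone: at t=0.227 of its height the radius interpolates to r₁+(r₂−r₁)t = 3.159, giving a regular 24-gon of that circumradius (area = (24/2)·3.159²·sin(360°/24) = 31.00 mm²); (whole slice rotated 65° about Z — lengths, areas and connectivity unchanged). Overall, the cross-section is a single solid region. Net area = 31.00 mm².

31.00 mm²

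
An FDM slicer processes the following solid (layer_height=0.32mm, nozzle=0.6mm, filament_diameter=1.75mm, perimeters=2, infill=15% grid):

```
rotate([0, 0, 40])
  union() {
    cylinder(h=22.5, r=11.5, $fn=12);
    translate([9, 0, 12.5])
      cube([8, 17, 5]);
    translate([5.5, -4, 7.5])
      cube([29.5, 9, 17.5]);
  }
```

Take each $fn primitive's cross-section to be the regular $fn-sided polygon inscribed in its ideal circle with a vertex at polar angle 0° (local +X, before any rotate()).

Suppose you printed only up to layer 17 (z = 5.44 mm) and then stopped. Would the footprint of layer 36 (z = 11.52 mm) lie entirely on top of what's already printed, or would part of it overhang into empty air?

Compare the two slices. At z = 5.44: the r=11.5 cylinder gives a regular 12-gon of circumradius 11.5 (constant along its height) (area = (12/2)·11.500²·sin(360°/12) = 396.75 mm²); the cube at (9, 0) does not reach this height (z outside [12.5, 17.5]); the cube at (5.5, -4) is not intersected at this z (z outside [7.5, 25]); Combining (union): only the r=11.5 cylinder is present, so the union is just that shape — area = 396.75 mm²; (whole slice rotated 40° about Z — lengths, areas and connectivity unchanged). At z = 11.52: the r=11.5 cylinder gives a regular 12-gon of circumradius 11.5 (constant along its height) (area = (12/2)·11.500²·sin(360°/12) = 396.75 mm²); the cube at (9, 0) does not reach this height (z outside [12.5, 17.5]); the cube at (5.5, -4) (footprint 29.5×9) is included at this height (area 265.50 mm²); Combining (union): the regions partially overlap — summed areas 662.25 mm² minus the doubly-counted overlap 48.51 mm² gives 613.74 mm² — area = 613.74 mm²; (whole slice rotated 40° about Z — lengths, areas and connectivity unchanged). Checking containment: at z = 11.52 the cross-section extends beyond the z = 5.44 cross-section by about 216.99 mm².

part overhangs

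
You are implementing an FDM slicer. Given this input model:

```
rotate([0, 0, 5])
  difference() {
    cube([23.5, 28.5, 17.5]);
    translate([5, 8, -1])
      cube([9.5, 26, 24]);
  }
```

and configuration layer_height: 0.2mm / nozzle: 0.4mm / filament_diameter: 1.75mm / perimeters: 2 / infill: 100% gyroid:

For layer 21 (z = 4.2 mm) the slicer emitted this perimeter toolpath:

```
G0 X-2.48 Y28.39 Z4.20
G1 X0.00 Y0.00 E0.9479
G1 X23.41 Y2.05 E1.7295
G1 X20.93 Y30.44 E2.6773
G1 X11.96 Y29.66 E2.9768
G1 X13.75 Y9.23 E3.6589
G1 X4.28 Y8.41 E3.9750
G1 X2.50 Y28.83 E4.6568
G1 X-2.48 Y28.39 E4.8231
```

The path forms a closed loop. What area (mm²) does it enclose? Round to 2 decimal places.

Apply the shoelace formula to the sequence of (X, Y) vertices; enclosed area = 474.98 mm².

474.98 mm²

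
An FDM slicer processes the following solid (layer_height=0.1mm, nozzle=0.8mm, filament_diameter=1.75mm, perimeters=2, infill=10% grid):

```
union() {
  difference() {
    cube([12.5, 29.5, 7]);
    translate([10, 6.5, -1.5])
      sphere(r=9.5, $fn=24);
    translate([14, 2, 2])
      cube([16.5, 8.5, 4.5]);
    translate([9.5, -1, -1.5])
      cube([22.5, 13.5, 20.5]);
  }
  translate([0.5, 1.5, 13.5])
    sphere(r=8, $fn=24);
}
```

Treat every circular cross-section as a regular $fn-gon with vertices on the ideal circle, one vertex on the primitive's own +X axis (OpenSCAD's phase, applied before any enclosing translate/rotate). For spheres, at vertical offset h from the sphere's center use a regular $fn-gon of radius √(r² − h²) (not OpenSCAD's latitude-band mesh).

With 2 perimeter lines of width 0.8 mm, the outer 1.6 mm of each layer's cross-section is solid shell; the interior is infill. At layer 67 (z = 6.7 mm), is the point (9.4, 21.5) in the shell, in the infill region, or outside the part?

infill

At z = 6.7 mm: the cube is present — its section is the full 12.5×29.5 rectangle; the r=9.5 sphere at (10, 6.5) slices to a regular 24-gon of circumradius 4.797 (√(r²−h²) with h=8.2 from center); the cube at (14, 2) is absent (z outside [2, 6.5]); the cube at (9.5, -1) is present — its section is the full 22.5×13.5 rectangle; Subtracting the remaining from the first: starting from the 12.5×29.5 cube, the r=9.5 sphere at (10, 6.5) partially overlaps it — only the 58.44 mm² overlap (of its 71.47 mm²) is removed, clipping the outline; the 22.5×13.5 cube at (9.5, -1) partially overlaps it — only the 10.03 mm² overlap (of its 303.75 mm²) is removed, clipping the outline — 1 connected region; the sphere at (0.5, 1.5): section is a regular 24-gon, circumradius = √(r²−h²) = √(8²−6.8²) = 4.214; Combining (union): the regions partially overlap (shared area 22.78 mm²), so overlapping operands fuse into one piece — 1 connected region. Overall, the cross-section is a single solid region. The nearest boundary edge runs (12.50, 29.50)→(12.50, 12.50); distance from the point to it = 3.10 mm. The point is inside the cross-section and 3.10 mm from the nearest boundary — more than the 1.6 mm shell width (2 × 0.8), so it's in the infill interior.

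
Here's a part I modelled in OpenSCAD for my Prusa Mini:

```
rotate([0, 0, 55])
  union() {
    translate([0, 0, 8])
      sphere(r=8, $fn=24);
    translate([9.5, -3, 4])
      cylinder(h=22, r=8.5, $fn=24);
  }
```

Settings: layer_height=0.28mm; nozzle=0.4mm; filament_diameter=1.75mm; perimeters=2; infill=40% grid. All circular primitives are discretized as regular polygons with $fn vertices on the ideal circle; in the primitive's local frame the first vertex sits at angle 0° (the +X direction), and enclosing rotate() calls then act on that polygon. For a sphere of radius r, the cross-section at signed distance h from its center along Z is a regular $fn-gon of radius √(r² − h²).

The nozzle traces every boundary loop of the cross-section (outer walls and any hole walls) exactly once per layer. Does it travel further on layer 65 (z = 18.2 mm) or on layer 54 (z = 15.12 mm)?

Layer 65 (z = 18.2): the sphere is absent (|z−center|=10.200 > r=8); the r=8.5 cylinder at (9.5, -3) gives a regular 24-gon of circumradius 8.5 (constant along its height) (perimeter = 2·24·8.500·sin(180°/24) = 53.25 mm); Combining (union): only the r=8.5 cylinder at (9.5, -3) is present, so the union is just that shape — boundary = 53.25 mm; (whole slice rotated 55° about Z — lengths, areas and connectivity unchanged). So its perimeter = 53.25 mm. Layer 54 (z = 15.12): the r=8 sphere slices to a regular 24-gon of circumradius 3.648 (√(r²−h²) with h=7.12 from center) (perimeter = 2·24·3.648·sin(180°/24) = 22.85 mm); the cylinder at (9.5, -3): section is a regular 24-gon, circumradius r=8.5 (perimeter = 2·24·8.500·sin(180°/24) = 53.25 mm); Merging all regions: the regions partially overlap (shared area 8.78 mm²), so the edge portions inside another operand are dropped and the merged outline is re-measured after clipping — boundary = 62.98 mm; (whole slice rotated 55° about Z — lengths, areas and connectivity unchanged). So its perimeter = 62.98 mm. Layer 54 is larger (62.98 vs 53.25 mm).

layer 54 (z = 15.12 mm)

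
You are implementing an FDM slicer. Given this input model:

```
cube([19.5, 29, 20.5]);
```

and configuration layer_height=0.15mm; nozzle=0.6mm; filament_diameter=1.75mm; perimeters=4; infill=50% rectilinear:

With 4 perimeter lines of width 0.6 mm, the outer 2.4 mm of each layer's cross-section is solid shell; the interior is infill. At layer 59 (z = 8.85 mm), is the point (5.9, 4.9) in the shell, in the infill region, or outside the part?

infill

At z = 8.85 mm: the cube is present — its section is the full 19.5×29 rectangle. Overall, the cross-section is a single solid region. The nearest boundary edge runs (0.00, 0.00)→(19.50, 0.00); distance from the point to it = 4.90 mm. The point is inside the cross-section and 4.90 mm from the nearest boundary — more than the 2.4 mm shell width (4 × 0.6), so it's in the infill interior.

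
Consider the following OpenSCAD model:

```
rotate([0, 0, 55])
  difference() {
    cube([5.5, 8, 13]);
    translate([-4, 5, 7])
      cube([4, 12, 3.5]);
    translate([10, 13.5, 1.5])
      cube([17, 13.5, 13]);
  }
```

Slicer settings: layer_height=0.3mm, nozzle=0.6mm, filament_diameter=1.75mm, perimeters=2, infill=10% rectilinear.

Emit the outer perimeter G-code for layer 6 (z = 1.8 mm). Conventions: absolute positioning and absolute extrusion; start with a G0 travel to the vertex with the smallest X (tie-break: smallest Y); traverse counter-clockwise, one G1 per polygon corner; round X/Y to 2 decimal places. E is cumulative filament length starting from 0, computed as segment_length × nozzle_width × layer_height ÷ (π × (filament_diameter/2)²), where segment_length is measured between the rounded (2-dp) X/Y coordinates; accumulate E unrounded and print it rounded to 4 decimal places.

At z = 1.8 mm: the 5.5×8 cube contributes its full rectangle; the cube at (-4, 5) does not reach this height (z outside [7, 10.5]); the 17×13.5 cube at (10, 13.5) contributes its full rectangle; Subtracting the remaining from the first: starting from the 5.5×8 cube, the 17×13.5 cube at (10, 13.5) misses the remaining region (no effect) — 1 connected region; (whole slice rotated 55° about Z — lengths, areas and connectivity unchanged). The outline is a single polygon with 4 vertices. Extrusion per mm of travel: 0.6 × 0.3 / (π × 0.875²) = 0.074835. Accumulating E over each segment gives final E = 2.0194.

G0 X-6.55 Y4.59 Z1.80
G1 X0.00 Y0.00 E0.5985
G1 X3.15 Y4.51 E1.0102
G1 X-3.40 Y9.09 E1.6083
G1 X-6.55 Y4.59 E2.0194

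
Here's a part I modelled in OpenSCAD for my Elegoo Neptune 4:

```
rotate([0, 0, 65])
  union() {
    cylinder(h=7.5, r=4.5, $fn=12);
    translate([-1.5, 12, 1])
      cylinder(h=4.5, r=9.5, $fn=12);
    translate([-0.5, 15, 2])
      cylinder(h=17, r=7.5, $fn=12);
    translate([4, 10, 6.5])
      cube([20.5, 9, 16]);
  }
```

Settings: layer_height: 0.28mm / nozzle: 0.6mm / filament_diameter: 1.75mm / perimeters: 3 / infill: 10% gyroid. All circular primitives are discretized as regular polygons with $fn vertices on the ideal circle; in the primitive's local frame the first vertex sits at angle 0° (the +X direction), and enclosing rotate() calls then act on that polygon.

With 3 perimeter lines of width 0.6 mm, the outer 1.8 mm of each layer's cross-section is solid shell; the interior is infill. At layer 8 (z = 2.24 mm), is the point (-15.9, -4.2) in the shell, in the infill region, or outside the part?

shell

At z = 2.24 mm: the r=4.5 cylinder contributes a regular 12-gon of circumradius 4.5; the r=9.5 cylinder at (-1.5, 12) contributes a regular 12-gon of circumradius 9.5; the cylinder at (-0.5, 15): section is a regular 12-gon, circumradius r=7.5; the cube at (4, 10) is not intersected at this z (z outside [6.5, 22.5]); Merging all regions: the regions partially overlap (shared area 163.15 mm²), so overlapping operands fuse into one piece — 1 connected region; (rotated 65° about Z; rotation is an isometry so areas/perimeters/island counts are preserved). Overall, the cross-section is a single solid region. Undo the 65° rotation: the query point maps to (-10.526, 12.635) in the un-rotated model frame. The nearest boundary edge runs (-11.00, 12.00)→(-9.73, 16.75); distance from the point to it = 0.29 mm. The point is inside the cross-section, 0.29 mm from the nearest boundary — within the 1.8 mm shell band (3 × 0.6).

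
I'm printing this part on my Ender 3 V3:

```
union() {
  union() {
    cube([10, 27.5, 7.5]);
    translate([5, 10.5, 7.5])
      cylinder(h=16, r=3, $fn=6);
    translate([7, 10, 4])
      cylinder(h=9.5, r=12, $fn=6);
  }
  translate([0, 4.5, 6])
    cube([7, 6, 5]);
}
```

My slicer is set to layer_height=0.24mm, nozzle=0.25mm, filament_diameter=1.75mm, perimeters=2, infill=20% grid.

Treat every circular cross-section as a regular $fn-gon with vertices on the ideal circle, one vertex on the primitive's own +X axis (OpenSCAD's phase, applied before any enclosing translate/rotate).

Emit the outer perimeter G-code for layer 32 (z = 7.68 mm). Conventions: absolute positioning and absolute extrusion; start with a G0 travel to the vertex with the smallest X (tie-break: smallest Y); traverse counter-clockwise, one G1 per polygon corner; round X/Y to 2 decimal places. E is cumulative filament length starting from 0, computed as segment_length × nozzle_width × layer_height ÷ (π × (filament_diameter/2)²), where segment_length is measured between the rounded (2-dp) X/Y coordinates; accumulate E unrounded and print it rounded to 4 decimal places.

At z = 7.68 mm: the cube is absent (z outside [0, 7.5]); the r=3 cylinder at (5, 10.5) gives a regular 6-gon of circumradius 3 (constant along its height); the r=12 cylinder at (7, 10) gives a regular 6-gon of circumradius 12 (constant along its height); Combining (union): the r=3 cylinder at (5, 10.5) lies entirely inside the r=12 cylinder at (7, 10), so the union is just the r=12 cylinder at (7, 10) — 1 connected region; the 7×6 cube at (0, 4.5) contributes its full rectangle; Taking the union: the 7×6 cube at (0, 4.5) lies entirely inside that combined region, so the union is just that combined region — 1 connected region. The outline is a single polygon with 6 vertices. Extrusion per mm of travel: 0.25 × 0.24 / (π × 0.875²) = 0.024945. Accumulating E over each segment gives final E = 1.7958.

G0 X-5.00 Y10.00 Z7.68
G1 X1.00 Y-0.39 E0.2993
G1 X13.00 Y-0.39 E0.5986
G1 X19.00 Y10.00 E0.8979
G1 X13.00 Y20.39 E1.1972
G1 X1.00 Y20.39 E1.4966
G1 X-5.00 Y10.00 E1.7958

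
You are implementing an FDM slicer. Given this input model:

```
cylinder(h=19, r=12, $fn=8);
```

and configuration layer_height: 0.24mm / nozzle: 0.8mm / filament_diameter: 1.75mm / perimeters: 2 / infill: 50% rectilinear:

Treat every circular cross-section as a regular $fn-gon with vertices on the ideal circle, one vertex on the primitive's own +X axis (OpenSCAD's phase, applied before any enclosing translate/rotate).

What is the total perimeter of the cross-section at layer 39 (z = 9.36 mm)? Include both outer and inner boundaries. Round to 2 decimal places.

73.48 mm

At z = 9.36 mm: the cylinder: section is a regular 8-gon, circumradius r=12 (perimeter = 2·8·12.000·sin(180°/8) = 73.48 mm). Overall, the cross-section is a single solid region. Total boundary length (outer) = 73.48 mm.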